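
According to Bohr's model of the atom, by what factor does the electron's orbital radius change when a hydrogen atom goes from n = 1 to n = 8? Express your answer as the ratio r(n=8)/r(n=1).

r ∝ Z^-1 · n^2; with Z fixed, r ∝ n^2.
r(n=8)/r(n=1) = (8/1)^2 = 64

64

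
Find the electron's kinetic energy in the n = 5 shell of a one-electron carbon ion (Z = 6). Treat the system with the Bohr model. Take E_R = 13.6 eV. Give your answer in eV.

19.6 eV

For a Coulomb orbit the virial theorem gives K = −E_n.
E_n = −E_R·Z²/n², so K = E_R·Z²/n² = 13.6 × 6²/5² = 19.6 eV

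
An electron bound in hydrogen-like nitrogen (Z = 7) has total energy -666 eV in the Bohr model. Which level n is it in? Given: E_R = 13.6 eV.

1

E_n = −E_R Z²/n² ⇒ n² = E_R Z²/(−E_n) = 13.6 × 7² / 666 ≈ 1.00
n = 1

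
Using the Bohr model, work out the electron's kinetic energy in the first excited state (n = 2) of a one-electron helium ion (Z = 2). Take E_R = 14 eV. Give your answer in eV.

14 eV

For a Coulomb orbit the virial theorem gives K = −E_n.
E_n = −E_R·Z²/n², so K = E_R·Z²/n² = 14 × 2²/2² = 14 eV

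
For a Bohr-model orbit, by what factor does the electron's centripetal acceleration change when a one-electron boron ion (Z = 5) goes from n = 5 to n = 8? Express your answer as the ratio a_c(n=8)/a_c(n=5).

a_c ∝ Z^3 · n^-4; with Z fixed, a_c ∝ n^-4.
a_c(n=8)/a_c(n=5) = (8/5)^-4 = 625/4096

625/4096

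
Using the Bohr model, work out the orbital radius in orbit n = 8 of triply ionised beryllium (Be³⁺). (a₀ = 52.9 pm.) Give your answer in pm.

r_n = n²a₀/Z = 8² × 52.9 / 4
    = 64 × 52.9 / 4 = 846 pm

846 pm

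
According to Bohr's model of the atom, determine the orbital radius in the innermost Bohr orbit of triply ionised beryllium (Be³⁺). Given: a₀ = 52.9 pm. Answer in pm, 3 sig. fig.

13.2 pm

r_n = n²a₀/Z = 1² × 52.9 / 4
    = 1 × 52.9 / 4 = 13.2 pm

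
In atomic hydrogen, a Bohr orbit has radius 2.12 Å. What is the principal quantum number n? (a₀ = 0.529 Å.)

r_n = n²a₀/Z ⇒ n² = rZ/a₀ = 2.12 × 1 / 0.529 ≈ 4.01
n = 2

2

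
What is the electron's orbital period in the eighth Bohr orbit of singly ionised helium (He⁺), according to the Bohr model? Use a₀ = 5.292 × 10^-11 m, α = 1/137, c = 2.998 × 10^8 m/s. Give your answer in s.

1.945 × 10^-14 s

r = n²a₀/Z = 8²·5.292 × 10^-11/2 = 1.693 × 10^-9 m
v = Zαc/n = 2·0.007299·2.998 × 10^8/8 = 5.471 × 10^5 m/s
T = 2πr/v = 1.945 × 10^-14 s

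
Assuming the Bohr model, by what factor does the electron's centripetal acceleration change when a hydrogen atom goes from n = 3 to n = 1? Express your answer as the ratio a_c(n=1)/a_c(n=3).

a_c ∝ Z^3 · n^-4; with Z fixed, a_c ∝ n^-4.
a_c(n=1)/a_c(n=3) = (1/3)^-4 = 81

81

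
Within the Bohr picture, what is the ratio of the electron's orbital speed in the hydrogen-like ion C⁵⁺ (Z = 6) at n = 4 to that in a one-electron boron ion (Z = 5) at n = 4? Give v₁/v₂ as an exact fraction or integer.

6/5

v ∝ Z^1 · n^-1
v₁/v₂ = (6/5)^1 · (4/4)^-1 = 6/5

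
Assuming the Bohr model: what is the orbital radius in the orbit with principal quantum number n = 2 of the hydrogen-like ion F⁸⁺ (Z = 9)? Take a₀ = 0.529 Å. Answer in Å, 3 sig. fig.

0.235 Å

r_n = n²a₀/Z = 2² × 0.529 / 9
    = 4 × 0.529 / 9 = 0.235 Å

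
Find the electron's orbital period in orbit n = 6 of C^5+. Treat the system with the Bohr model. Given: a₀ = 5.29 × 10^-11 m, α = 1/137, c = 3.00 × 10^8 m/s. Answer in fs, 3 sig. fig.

0.911 fs

r = n²a₀/Z = 6²·5.29 × 10^-11/6 = 3.17 × 10^-10 m
v = Zαc/n = 6·0.00730·3.00 × 10^8/6 = 2.19 × 10^6 m/s
T = 2πr/v = 9.11 × 10^-16 s = 0.911 fs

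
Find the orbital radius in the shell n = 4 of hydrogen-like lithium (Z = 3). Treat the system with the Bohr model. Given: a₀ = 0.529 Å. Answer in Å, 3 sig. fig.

2.82 Å

r_n = n²a₀/Z = 4² × 0.529 / 3
    = 16 × 0.529 / 3 = 2.82 Å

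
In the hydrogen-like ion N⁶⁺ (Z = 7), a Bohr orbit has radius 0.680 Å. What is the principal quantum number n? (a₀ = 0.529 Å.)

3

r_n = n²a₀/Z ⇒ n² = rZ/a₀ = 0.680 × 7 / 0.529 ≈ 9.00
n = 3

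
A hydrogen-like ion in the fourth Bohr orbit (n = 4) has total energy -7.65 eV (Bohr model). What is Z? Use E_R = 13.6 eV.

E_n = −E_R Z²/n² ⇒ Z² = −E_n n²/E_R = 7.65 × 4² / 13.6 ≈ 9.00
Z = 3

3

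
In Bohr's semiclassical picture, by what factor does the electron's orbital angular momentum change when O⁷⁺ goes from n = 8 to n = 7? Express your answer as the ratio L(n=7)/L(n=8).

L = nℏ depends only on n, so L ∝ n.
L(n=7)/L(n=8) = (7/8)^1 = 7/8

7/8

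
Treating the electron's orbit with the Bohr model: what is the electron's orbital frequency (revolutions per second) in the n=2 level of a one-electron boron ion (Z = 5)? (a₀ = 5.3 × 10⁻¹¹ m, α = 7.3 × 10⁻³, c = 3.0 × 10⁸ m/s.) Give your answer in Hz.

2.1 × 10¹⁶ Hz

r = n²a₀/Z = 4.2 × 10⁻¹¹ m, v = Zαc/n = 5.5 × 10⁶ m/s
f = v/(2πr) = 2.1 × 10¹⁶ Hz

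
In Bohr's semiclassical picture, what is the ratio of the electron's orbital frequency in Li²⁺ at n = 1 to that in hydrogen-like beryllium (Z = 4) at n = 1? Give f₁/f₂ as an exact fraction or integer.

9/16

f ∝ Z^2 · n^-3
f₁/f₂ = (3/4)^2 · (1/1)^-3 = 9/16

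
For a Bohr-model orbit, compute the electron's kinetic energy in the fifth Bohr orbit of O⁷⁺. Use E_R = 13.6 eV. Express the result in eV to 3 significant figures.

For a Coulomb orbit the virial theorem gives K = −E_n.
E_n = −E_R·Z²/n², so K = E_R·Z²/n² = 13.6 × 8²/5² = 34.8 eV

34.8 eV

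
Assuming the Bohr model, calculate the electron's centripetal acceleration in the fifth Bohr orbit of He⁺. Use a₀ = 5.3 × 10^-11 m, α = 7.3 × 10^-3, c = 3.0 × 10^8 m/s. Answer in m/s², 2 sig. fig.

r = n²a₀/Z = 6.6 × 10^-10 m, v = Zαc/n = 8.8 × 10^5 m/s
a = v²/r = (8.8 × 10^5)² / 6.6 × 10^-10 = 1.2 × 10^21 m/s²

1.2 × 10^21 m/s²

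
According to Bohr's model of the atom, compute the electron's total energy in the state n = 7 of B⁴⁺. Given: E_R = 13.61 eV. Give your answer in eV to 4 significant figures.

-6.944 eV

E_n = −E_R·Z²/n² = −13.61 × 5²/7² = -6.944 eV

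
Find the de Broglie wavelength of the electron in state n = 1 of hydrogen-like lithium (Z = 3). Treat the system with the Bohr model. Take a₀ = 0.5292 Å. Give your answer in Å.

1.108 Å

The Bohr quantisation condition is nλ = 2πr_n.
r_n = n²a₀/Z = 0.1764 Å
λ = 2πr_n/n = 2π·0.1764/1 = 1.108 Å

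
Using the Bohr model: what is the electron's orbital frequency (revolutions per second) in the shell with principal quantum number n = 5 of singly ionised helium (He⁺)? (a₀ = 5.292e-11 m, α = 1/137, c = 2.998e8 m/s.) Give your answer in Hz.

r = n²a₀/Z = 6.615e-10 m, v = Zαc/n = 8.753e5 m/s
f = v/(2πr) = 2.106e14 Hz

2.106e14 Hz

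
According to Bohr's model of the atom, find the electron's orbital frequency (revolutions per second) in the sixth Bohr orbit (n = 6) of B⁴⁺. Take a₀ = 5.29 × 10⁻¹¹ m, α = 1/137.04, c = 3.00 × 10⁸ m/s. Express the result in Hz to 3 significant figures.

7.62 × 10¹⁴ Hz

r = n²a₀/Z = 3.81 × 10⁻¹⁰ m, v = Zαc/n = 1.82 × 10⁶ m/s
f = v/(2πr) = 7.62 × 10¹⁴ Hz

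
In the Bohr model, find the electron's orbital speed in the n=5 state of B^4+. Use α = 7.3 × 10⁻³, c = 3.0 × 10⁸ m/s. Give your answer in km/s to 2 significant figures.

v_n = Zαc/n = 5 × 0.0073 × 3.0 × 10⁸ / 5
    = 2200 km/s

2200 km/s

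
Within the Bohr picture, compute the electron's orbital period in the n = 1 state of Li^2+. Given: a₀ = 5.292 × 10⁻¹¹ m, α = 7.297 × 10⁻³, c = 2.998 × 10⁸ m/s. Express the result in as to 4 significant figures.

r = n²a₀/Z = 1²·5.292 × 10⁻¹¹/3 = 1.764 × 10⁻¹¹ m
v = Zαc/n = 3·0.007297·2.998 × 10⁸/1 = 6.563 × 10⁶ m/s
T = 2πr/v = 1.689 × 10⁻¹⁷ s = 16.89 as

16.89 as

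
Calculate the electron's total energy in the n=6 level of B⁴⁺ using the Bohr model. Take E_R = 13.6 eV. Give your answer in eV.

E_n = −E_R·Z²/n² = −13.6 × 5²/6² = -9.44 eV

-9.44 eV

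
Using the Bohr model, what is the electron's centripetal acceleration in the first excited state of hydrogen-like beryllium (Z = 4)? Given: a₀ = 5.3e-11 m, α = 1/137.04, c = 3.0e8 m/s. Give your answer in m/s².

r = n²a₀/Z = 5.3e-11 m, v = Zαc/n = 4.4e6 m/s
a = v²/r = (4.4e6)² / 5.3e-11 = 3.6e23 m/s²

3.6e23 m/s²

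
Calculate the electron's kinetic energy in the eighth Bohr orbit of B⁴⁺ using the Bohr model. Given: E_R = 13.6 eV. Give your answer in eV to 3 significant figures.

For a Coulomb orbit the virial theorem gives K = −E_n.
E_n = −E_R·Z²/n², so K = E_R·Z²/n² = 13.6 × 5²/8² = 5.31 eV

5.31 eV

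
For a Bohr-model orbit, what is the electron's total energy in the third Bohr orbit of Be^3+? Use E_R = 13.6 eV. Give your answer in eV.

-24.2 eV

E_n = −E_R·Z²/n² = −13.6 × 4²/3² = -24.2 eV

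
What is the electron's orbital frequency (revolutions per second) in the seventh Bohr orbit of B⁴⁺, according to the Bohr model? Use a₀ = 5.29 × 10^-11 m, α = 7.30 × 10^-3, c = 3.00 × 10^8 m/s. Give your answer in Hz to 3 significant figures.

4.80 × 10^14 Hz

r = n²a₀/Z = 5.18 × 10^-10 m, v = Zαc/n = 1.56 × 10^6 m/s
f = v/(2πr) = 4.80 × 10^14 Hz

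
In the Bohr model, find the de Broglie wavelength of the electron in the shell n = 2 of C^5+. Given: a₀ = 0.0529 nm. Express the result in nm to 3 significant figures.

The Bohr quantisation condition is nλ = 2πr_n.
r_n = n²a₀/Z = 0.0353 nm
λ = 2πr_n/n = 2π·0.0353/2 = 0.111 nm

0.111 nm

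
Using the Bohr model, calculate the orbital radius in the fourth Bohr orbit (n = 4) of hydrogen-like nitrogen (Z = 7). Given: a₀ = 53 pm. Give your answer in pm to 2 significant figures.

120 pm

r_n = n²a₀/Z = 4² × 53 / 7
    = 16 × 53 / 7 = 120 pm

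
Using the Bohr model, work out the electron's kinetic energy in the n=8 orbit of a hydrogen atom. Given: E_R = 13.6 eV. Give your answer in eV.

0.212 eV

For a Coulomb orbit the virial theorem gives K = −E_n.
E_n = −E_R·Z²/n², so K = E_R·Z²/n² = 13.6 × 1²/8² = 0.212 eV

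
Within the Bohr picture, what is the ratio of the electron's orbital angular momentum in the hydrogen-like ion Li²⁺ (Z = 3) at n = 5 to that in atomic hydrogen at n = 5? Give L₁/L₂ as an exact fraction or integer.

L = nℏ is independent of Z.
L₁/L₂ = n₁/n₂ = 5/5 = 1

1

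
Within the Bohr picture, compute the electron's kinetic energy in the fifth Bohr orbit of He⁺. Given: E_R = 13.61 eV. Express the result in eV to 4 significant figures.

For a Coulomb orbit the virial theorem gives K = −E_n.
E_n = −E_R·Z²/n², so K = E_R·Z²/n² = 13.61 × 2²/5² = 2.178 eV

2.178 eV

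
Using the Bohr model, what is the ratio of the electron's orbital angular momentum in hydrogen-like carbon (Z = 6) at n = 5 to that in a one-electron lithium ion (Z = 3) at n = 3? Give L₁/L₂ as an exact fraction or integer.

L = nℏ is independent of Z.
L₁/L₂ = n₁/n₂ = 5/3 = 5/3

5/3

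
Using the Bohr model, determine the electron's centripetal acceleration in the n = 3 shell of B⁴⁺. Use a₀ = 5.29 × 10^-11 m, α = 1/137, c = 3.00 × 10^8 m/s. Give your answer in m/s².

1.40 × 10^23 m/s²

r = n²a₀/Z = 9.52 × 10^-11 m, v = Zαc/n = 3.65 × 10^6 m/s
a = v²/r = (3.65 × 10^6)² / 9.52 × 10^-11 = 1.40 × 10^23 m/s²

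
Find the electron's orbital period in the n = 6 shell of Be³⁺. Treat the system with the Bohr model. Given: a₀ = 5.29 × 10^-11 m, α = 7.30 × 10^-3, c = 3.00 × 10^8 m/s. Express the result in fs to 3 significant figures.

2.05 fs

r = n²a₀/Z = 6²·5.29 × 10^-11/4 = 4.76 × 10^-10 m
v = Zαc/n = 4·0.00730·3.00 × 10^8/6 = 1.46 × 10^6 m/s
T = 2πr/v = 2.05 × 10^-15 s = 2.05 fs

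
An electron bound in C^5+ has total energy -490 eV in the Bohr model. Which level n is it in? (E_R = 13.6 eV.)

1

E_n = −E_R Z²/n² ⇒ n² = E_R Z²/(−E_n) = 13.6 × 6² / 490 ≈ 1.00
n = 1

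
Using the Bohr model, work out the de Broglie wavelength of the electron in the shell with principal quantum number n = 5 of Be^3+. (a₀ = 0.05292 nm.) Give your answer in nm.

The Bohr quantisation condition is nλ = 2πr_n.
r_n = n²a₀/Z = 0.3307 nm
λ = 2πr_n/n = 2π·0.3307/5 = 0.4156 nm

0.4156 nm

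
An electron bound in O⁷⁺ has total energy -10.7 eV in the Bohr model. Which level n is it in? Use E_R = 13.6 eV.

9

E_n = −E_R Z²/n² ⇒ n² = E_R Z²/(−E_n) = 13.6 × 8² / 10.7 ≈ 81.35
n = 9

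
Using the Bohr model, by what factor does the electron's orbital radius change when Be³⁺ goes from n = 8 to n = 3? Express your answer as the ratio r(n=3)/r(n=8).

9/64

r ∝ Z^-1 · n^2; with Z fixed, r ∝ n^2.
r(n=3)/r(n=8) = (3/8)^2 = 9/64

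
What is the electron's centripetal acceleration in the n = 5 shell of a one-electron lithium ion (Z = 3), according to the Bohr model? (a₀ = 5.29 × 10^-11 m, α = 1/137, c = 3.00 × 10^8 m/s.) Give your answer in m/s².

3.92 × 10^21 m/s²

r = n²a₀/Z = 4.41 × 10^-10 m, v = Zαc/n = 1.31 × 10^6 m/s
a = v²/r = (1.31 × 10^6)² / 4.41 × 10^-10 = 3.92 × 10^21 m/s²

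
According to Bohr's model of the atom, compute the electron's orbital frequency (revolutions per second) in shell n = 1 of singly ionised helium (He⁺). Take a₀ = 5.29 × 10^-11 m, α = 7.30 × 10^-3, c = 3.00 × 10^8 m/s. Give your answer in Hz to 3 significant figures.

r = n²a₀/Z = 2.65 × 10^-11 m, v = Zαc/n = 4.38 × 10^6 m/s
f = v/(2πr) = 2.64 × 10^16 Hz

2.64 × 10^16 Hz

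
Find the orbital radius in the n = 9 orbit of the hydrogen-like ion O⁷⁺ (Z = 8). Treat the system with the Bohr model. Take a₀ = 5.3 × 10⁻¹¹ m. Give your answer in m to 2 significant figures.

5.4 × 10⁻¹⁰ m

r_n = n²a₀/Z = 9² × 5.3 × 10⁻¹¹ / 8
    = 81 × 5.3 × 10⁻¹¹ / 8 = 5.4 × 10⁻¹⁰ m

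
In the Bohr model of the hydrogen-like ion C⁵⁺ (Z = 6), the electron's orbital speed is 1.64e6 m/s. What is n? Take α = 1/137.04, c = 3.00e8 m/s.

8

v_n = Zαc/n ⇒ n = Zαc/v = 6 × 0.00730 × 3.00e8 / 1.64e6 ≈ 8.01
n = 8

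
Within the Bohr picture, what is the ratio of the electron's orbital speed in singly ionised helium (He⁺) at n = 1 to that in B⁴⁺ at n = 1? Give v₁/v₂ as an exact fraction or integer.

2/5

v ∝ Z^1 · n^-1
v₁/v₂ = (2/5)^1 · (1/1)^-1 = 2/5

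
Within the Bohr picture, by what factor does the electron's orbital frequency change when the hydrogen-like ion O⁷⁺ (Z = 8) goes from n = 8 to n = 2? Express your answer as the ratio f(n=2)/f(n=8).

64

f ∝ Z^2 · n^-3; with Z fixed, f ∝ n^-3.
f(n=2)/f(n=8) = (2/8)^-3 = 64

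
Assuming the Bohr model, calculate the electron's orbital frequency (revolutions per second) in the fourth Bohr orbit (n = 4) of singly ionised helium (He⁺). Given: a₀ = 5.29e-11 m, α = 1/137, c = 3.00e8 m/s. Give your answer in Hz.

r = n²a₀/Z = 4.23e-10 m, v = Zαc/n = 1.09e6 m/s
f = v/(2πr) = 4.12e14 Hz

4.12e14 Hz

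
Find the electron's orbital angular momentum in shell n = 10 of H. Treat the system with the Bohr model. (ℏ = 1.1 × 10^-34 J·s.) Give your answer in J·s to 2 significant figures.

1.1 × 10^-33 J·s

L_n = nℏ = 10 × 1.1 × 10^-34 = 1.1 × 10^-33 J·s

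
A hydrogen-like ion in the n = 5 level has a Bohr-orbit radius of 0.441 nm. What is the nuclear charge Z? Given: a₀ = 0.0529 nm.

r_n = n²a₀/Z ⇒ Z = n²a₀/r = 5² × 0.0529 / 0.441 ≈ 3.00
Z = 3

3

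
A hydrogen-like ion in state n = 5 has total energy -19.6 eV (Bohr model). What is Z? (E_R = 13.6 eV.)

6

E_n = −E_R Z²/n² ⇒ Z² = −E_n n²/E_R = 19.6 × 5² / 13.6 ≈ 36.03
Z = 6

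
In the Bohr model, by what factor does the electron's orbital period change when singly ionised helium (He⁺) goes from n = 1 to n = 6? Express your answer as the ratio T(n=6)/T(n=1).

216

T ∝ Z^-2 · n^3; with Z fixed, T ∝ n^3.
T(n=6)/T(n=1) = (6/1)^3 = 216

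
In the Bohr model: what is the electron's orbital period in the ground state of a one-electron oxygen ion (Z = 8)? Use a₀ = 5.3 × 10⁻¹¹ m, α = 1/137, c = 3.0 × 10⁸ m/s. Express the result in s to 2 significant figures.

r = n²a₀/Z = 1²·5.3 × 10⁻¹¹/8 = 6.6 × 10⁻¹² m
v = Zαc/n = 8·0.0073·3.0 × 10⁸/1 = 1.8 × 10⁷ m/s
T = 2πr/v = 2.4 × 10⁻¹⁸ s

2.4 × 10⁻¹⁸ s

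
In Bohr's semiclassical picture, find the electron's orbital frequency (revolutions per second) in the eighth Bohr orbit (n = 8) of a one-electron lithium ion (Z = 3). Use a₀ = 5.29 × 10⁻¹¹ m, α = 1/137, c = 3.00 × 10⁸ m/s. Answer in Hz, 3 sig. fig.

r = n²a₀/Z = 1.13 × 10⁻⁹ m, v = Zαc/n = 8.21 × 10⁵ m/s
f = v/(2πr) = 1.16 × 10¹⁴ Hz

1.16 × 10¹⁴ Hz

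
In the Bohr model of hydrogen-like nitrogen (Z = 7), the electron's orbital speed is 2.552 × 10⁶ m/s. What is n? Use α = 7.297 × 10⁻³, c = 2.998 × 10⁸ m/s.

v_n = Zαc/n ⇒ n = Zαc/v = 7 × 0.007297 × 2.998 × 10⁸ / 2.552 × 10⁶ ≈ 6.00
n = 6

6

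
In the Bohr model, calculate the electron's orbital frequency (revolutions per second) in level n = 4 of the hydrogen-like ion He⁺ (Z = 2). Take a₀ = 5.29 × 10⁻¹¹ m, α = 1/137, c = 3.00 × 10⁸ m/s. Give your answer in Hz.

r = n²a₀/Z = 4.23 × 10⁻¹⁰ m, v = Zαc/n = 1.09 × 10⁶ m/s
f = v/(2πr) = 4.12 × 10¹⁴ Hz

4.12 × 10¹⁴ Hz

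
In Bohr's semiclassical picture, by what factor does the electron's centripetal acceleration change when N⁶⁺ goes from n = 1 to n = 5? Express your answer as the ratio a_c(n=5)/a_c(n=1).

1/625

a_c ∝ Z^3 · n^-4; with Z fixed, a_c ∝ n^-4.
a_c(n=5)/a_c(n=1) = (5/1)^-4 = 1/625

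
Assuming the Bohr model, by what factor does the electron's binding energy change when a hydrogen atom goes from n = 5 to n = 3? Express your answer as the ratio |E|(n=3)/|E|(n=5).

|E| ∝ Z^2 · n^-2; with Z fixed, |E| ∝ n^-2.
|E|(n=3)/|E|(n=5) = (3/5)^-2 = 25/9

25/9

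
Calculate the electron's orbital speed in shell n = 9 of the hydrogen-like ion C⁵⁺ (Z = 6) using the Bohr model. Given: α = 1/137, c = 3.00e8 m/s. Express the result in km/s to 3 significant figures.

1460 km/s

v_n = Zαc/n = 6 × 0.00730 × 3.00e8 / 9
    = 1460 km/s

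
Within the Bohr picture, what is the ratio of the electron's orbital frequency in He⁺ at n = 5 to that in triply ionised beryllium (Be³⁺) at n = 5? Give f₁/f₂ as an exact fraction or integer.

1/4

f ∝ Z^2 · n^-3
f₁/f₂ = (2/4)^2 · (5/5)^-3 = 1/4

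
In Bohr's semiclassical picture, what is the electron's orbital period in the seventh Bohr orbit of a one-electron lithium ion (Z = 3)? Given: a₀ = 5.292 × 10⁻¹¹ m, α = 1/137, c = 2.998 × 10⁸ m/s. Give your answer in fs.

r = n²a₀/Z = 7²·5.292 × 10⁻¹¹/3 = 8.644 × 10⁻¹⁰ m
v = Zαc/n = 3·0.007299·2.998 × 10⁸/7 = 9.379 × 10⁵ m/s
T = 2πr/v = 5.791 × 10⁻¹⁵ s = 5.791 fs

5.791 fs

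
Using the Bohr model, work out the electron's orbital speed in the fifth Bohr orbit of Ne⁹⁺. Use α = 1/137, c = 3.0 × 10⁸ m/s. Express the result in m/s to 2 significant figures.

4.4 × 10⁶ m/s

v_n = Zαc/n = 10 × 0.0073 × 3.0 × 10⁸ / 5
    = 4.4 × 10⁶ m/s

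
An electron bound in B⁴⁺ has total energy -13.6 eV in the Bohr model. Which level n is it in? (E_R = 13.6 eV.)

5

E_n = −E_R Z²/n² ⇒ n² = E_R Z²/(−E_n) = 13.6 × 5² / 13.6 ≈ 25.00
n = 5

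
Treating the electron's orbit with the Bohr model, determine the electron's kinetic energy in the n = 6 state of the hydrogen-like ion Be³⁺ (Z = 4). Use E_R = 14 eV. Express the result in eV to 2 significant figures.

6.2 eV

For a Coulomb orbit the virial theorem gives K = −E_n.
E_n = −E_R·Z²/n², so K = E_R·Z²/n² = 14 × 4²/6² = 6.2 eV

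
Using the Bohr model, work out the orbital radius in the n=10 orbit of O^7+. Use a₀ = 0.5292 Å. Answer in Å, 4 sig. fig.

6.615 Å

r_n = n²a₀/Z = 10² × 0.5292 / 8
    = 100 × 0.5292 / 8 = 6.615 Å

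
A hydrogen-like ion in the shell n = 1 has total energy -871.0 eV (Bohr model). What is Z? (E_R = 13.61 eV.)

E_n = −E_R Z²/n² ⇒ Z² = −E_n n²/E_R = 871.0 × 1² / 13.61 ≈ 64.00
Z = 8

8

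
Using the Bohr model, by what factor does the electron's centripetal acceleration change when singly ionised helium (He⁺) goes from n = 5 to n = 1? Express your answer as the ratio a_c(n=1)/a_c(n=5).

625

a_c ∝ Z^3 · n^-4; with Z fixed, a_c ∝ n^-4.
a_c(n=1)/a_c(n=5) = (1/5)^-4 = 625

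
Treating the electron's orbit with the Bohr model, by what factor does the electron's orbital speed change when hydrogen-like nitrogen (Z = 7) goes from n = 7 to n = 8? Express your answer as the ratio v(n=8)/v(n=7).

7/8

v ∝ Z^1 · n^-1; with Z fixed, v ∝ n^-1.
v(n=8)/v(n=7) = (8/7)^-1 = 7/8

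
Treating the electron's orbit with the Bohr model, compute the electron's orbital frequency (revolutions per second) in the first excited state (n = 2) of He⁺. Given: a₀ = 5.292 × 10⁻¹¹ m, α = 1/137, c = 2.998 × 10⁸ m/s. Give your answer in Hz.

3.291 × 10¹⁵ Hz

r = n²a₀/Z = 1.058 × 10⁻¹⁰ m, v = Zαc/n = 2.188 × 10⁶ m/s
f = v/(2πr) = 3.291 × 10¹⁵ Hz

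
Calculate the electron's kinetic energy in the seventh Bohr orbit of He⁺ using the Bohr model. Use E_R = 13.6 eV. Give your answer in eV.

1.11 eV

For a Coulomb orbit the virial theorem gives K = −E_n.
E_n = −E_R·Z²/n², so K = E_R·Z²/n² = 13.6 × 2²/7² = 1.11 eV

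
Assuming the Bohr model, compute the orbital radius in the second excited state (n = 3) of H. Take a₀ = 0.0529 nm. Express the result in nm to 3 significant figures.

0.476 nm

r_n = n²a₀/Z = 3² × 0.0529 / 1
    = 9 × 0.0529 / 1 = 0.476 nm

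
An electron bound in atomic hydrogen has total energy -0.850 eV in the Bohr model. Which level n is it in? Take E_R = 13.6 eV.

E_n = −E_R Z²/n² ⇒ n² = E_R Z²/(−E_n) = 13.6 × 1² / 0.850 ≈ 16.00
n = 4

4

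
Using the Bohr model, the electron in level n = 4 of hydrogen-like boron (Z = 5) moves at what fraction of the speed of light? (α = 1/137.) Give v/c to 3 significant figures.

0.00912

v_n = Zαc/n, so v/c = Zα/n = 5 × 0.00730 / 4 = 0.00912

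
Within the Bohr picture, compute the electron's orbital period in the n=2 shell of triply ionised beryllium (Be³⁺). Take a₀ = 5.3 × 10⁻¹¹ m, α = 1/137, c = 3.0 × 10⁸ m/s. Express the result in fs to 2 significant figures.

0.076 fs

r = n²a₀/Z = 2²·5.3 × 10⁻¹¹/4 = 5.3 × 10⁻¹¹ m
v = Zαc/n = 4·0.0073·3.0 × 10⁸/2 = 4.4 × 10⁶ m/s
T = 2πr/v = 7.6 × 10⁻¹⁷ s = 0.076 fs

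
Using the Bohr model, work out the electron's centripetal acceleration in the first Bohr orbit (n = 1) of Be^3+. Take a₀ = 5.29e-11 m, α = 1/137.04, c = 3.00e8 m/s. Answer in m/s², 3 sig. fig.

r = n²a₀/Z = 1.32e-11 m, v = Zαc/n = 8.76e6 m/s
a = v²/r = (8.76e6)² / 1.32e-11 = 5.80e24 m/s²

5.80e24 m/s²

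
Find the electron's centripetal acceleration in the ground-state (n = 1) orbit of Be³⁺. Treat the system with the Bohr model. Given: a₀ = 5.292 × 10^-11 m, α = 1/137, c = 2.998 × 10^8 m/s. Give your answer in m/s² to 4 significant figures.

5.791 × 10^24 m/s²

r = n²a₀/Z = 1.323 × 10^-11 m, v = Zαc/n = 8.753 × 10^6 m/s
a = v²/r = (8.753 × 10^6)² / 1.323 × 10^-11 = 5.791 × 10^24 m/s²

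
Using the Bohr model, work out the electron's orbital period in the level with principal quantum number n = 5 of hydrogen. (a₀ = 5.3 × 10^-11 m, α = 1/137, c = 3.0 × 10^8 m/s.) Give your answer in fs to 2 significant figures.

19 fs

r = n²a₀/Z = 5²·5.3 × 10^-11/1 = 1.3 × 10^-9 m
v = Zαc/n = 1·0.0073·3.0 × 10^8/5 = 4.4 × 10^5 m/s
T = 2πr/v = 1.9 × 10^-14 s = 19 fs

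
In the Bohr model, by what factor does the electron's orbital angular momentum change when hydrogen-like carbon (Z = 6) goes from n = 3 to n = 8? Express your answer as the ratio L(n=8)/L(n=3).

8/3

L = nℏ depends only on n, so L ∝ n.
L(n=8)/L(n=3) = (8/3)^1 = 8/3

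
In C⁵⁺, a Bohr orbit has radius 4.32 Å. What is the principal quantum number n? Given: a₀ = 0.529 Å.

r_n = n²a₀/Z ⇒ n² = rZ/a₀ = 4.32 × 6 / 0.529 ≈ 49.00
n = 7

7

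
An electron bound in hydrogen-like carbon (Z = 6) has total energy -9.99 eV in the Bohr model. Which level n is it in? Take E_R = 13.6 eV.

7

E_n = −E_R Z²/n² ⇒ n² = E_R Z²/(−E_n) = 13.6 × 6² / 9.99 ≈ 49.01
n = 7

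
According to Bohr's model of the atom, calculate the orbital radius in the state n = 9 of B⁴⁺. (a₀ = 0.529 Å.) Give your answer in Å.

r_n = n²a₀/Z = 9² × 0.529 / 5
    = 81 × 0.529 / 5 = 8.57 Å

8.57 Å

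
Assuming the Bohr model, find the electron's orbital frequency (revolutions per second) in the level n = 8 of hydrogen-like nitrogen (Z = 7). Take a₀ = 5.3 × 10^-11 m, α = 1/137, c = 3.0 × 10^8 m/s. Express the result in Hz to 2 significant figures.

6.3 × 10^14 Hz

r = n²a₀/Z = 4.8 × 10^-10 m, v = Zαc/n = 1.9 × 10^6 m/s
f = v/(2πr) = 6.3 × 10^14 Hz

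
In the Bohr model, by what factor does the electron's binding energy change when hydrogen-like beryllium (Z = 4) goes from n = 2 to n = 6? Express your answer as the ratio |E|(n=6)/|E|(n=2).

1/9

|E| ∝ Z^2 · n^-2; with Z fixed, |E| ∝ n^-2.
|E|(n=6)/|E|(n=2) = (6/2)^-2 = 1/9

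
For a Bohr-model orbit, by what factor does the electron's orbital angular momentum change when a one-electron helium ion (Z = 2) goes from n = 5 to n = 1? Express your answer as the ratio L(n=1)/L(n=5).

L = nℏ depends only on n, so L ∝ n.
L(n=1)/L(n=5) = (1/5)^1 = 1/5

1/5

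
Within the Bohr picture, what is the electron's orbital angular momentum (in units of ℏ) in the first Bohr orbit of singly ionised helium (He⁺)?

1

L_n = nℏ, so L/ℏ = n = 1.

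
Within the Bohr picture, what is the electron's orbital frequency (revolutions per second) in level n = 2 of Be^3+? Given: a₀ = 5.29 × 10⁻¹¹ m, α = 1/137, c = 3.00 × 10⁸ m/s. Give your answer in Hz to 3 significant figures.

r = n²a₀/Z = 5.29 × 10⁻¹¹ m, v = Zαc/n = 4.38 × 10⁶ m/s
f = v/(2πr) = 1.32 × 10¹⁶ Hz

1.32 × 10¹⁶ Hz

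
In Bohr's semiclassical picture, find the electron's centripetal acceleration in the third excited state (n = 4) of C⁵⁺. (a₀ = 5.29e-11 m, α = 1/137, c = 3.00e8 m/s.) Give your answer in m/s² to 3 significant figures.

7.65e22 m/s²

r = n²a₀/Z = 1.41e-10 m, v = Zαc/n = 3.28e6 m/s
a = v²/r = (3.28e6)² / 1.41e-10 = 7.65e22 m/s²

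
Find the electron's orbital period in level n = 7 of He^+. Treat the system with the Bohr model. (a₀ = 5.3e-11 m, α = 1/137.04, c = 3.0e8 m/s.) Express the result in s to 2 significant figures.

1.3e-14 s

r = n²a₀/Z = 7²·5.3e-11/2 = 1.3e-9 m
v = Zαc/n = 2·0.0073·3.0e8/7 = 6.3e5 m/s
T = 2πr/v = 1.3e-14 s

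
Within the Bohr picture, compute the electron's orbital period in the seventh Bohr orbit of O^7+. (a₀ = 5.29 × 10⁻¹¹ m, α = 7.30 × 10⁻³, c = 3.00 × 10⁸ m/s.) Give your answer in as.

r = n²a₀/Z = 7²·5.29 × 10⁻¹¹/8 = 3.24 × 10⁻¹⁰ m
v = Zαc/n = 8·0.00730·3.00 × 10⁸/7 = 2.50 × 10⁶ m/s
T = 2πr/v = 8.13 × 10⁻¹⁶ s = 813 as

813 as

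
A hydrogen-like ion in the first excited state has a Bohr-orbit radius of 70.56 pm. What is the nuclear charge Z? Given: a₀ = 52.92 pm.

r_n = n²a₀/Z ⇒ Z = n²a₀/r = 2² × 52.92 / 70.56 ≈ 3.00
Z = 3

3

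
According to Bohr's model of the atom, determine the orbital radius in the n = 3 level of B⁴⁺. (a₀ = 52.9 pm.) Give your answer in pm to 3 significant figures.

95.2 pm

r_n = n²a₀/Z = 3² × 52.9 / 5
    = 9 × 52.9 / 5 = 95.2 pm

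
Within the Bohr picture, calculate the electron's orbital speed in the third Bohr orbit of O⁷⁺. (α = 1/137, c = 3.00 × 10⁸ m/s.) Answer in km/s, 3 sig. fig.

v_n = Zαc/n = 8 × 0.00730 × 3.00 × 10⁸ / 3
    = 5840 km/s

5840 km/s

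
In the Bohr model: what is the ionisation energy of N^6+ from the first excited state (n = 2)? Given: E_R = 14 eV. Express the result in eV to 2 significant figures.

E_n = −E_R·Z²/n² = −14 × 7²/2² eV = -170 eV
Ionisation energy = −E_n = 170 eV

170 eV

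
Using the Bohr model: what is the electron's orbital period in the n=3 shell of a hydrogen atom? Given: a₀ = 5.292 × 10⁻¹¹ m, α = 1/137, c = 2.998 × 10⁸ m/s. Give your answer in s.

r = n²a₀/Z = 3²·5.292 × 10⁻¹¹/1 = 4.763 × 10⁻¹⁰ m
v = Zαc/n = 1·0.007299·2.998 × 10⁸/3 = 7.294 × 10⁵ m/s
T = 2πr/v = 4.103 × 10⁻¹⁵ s

4.103 × 10⁻¹⁵ s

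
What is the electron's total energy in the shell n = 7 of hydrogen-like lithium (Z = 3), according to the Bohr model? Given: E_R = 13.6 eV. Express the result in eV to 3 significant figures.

E_n = −E_R·Z²/n² = −13.6 × 3²/7² = -2.50 eV

-2.50 eV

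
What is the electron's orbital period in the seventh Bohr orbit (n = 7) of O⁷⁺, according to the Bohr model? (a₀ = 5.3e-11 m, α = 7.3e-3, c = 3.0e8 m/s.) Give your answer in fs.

r = n²a₀/Z = 7²·5.3e-11/8 = 3.2e-10 m
v = Zαc/n = 8·0.0073·3.0e8/7 = 2.5e6 m/s
T = 2πr/v = 8.1e-16 s = 0.81 fs

0.81 fs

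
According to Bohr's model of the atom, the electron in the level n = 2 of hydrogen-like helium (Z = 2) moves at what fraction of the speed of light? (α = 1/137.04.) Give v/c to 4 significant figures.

v_n = Zαc/n, so v/c = Zα/n = 2 × 0.007297 / 2 = 0.007297

0.007297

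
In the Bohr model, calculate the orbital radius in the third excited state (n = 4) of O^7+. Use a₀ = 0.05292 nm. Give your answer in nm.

r_n = n²a₀/Z = 4² × 0.05292 / 8
    = 16 × 0.05292 / 8 = 0.1058 nm

0.1058 nm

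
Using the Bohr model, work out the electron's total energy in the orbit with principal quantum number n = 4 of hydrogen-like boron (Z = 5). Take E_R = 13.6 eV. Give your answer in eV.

-21.2 eV

E_n = −E_R·Z²/n² = −13.6 × 5²/4² = -21.2 eV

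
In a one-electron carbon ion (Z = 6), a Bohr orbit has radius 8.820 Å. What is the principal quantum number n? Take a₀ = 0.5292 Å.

10

r_n = n²a₀/Z ⇒ n² = rZ/a₀ = 8.820 × 6 / 0.5292 ≈ 100.00
n = 10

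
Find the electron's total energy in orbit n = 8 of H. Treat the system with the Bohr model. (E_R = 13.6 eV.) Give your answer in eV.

-0.212 eV

E_n = −E_R·Z²/n² = −13.6 × 1²/8² = -0.212 eV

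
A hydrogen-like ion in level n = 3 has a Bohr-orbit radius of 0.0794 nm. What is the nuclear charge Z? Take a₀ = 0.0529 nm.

6

r_n = n²a₀/Z ⇒ Z = n²a₀/r = 3² × 0.0529 / 0.0794 ≈ 6.00
Z = 6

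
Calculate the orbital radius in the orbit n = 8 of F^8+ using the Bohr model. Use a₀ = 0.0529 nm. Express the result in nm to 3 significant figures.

r_n = n²a₀/Z = 8² × 0.0529 / 9
    = 64 × 0.0529 / 9 = 0.376 nm

0.376 nm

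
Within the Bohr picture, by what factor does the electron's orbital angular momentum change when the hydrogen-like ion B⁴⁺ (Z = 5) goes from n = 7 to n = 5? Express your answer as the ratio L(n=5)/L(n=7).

5/7

L = nℏ depends only on n, so L ∝ n.
L(n=5)/L(n=7) = (5/7)^1 = 5/7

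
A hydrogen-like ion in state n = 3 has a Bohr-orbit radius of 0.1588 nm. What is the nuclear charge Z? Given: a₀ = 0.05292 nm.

r_n = n²a₀/Z ⇒ Z = n²a₀/r = 3² × 0.05292 / 0.1588 ≈ 3.00
Z = 3

3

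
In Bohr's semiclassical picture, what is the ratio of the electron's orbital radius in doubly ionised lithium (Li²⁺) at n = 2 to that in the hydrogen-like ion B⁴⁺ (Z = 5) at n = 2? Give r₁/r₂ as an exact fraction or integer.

5/3

r ∝ Z^-1 · n^2
r₁/r₂ = (3/5)^-1 · (2/2)^2 = 5/3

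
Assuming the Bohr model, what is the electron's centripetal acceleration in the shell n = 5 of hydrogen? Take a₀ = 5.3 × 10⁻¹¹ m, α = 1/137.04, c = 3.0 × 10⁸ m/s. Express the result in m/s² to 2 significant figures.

r = n²a₀/Z = 1.3 × 10⁻⁹ m, v = Zαc/n = 4.4 × 10⁵ m/s
a = v²/r = (4.4 × 10⁵)² / 1.3 × 10⁻⁹ = 1.4 × 10²⁰ m/s²

1.4 × 10²⁰ m/s²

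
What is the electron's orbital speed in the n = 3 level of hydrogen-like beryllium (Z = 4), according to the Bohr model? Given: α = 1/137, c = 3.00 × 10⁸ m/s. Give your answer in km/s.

2920 km/s

v_n = Zαc/n = 4 × 0.00730 × 3.00 × 10⁸ / 3
    = 2920 km/s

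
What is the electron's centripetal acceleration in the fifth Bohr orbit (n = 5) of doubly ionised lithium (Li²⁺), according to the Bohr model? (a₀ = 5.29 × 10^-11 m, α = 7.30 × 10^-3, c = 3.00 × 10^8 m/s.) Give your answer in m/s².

3.92 × 10^21 m/s²

r = n²a₀/Z = 4.41 × 10^-10 m, v = Zαc/n = 1.31 × 10^6 m/s
a = v²/r = (1.31 × 10^6)² / 4.41 × 10^-10 = 3.92 × 10^21 m/s²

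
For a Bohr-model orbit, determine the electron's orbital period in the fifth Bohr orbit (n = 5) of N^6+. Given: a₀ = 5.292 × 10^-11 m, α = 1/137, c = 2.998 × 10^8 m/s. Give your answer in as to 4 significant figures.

387.6 as

r = n²a₀/Z = 5²·5.292 × 10^-11/7 = 1.890 × 10^-10 m
v = Zαc/n = 7·0.007299·2.998 × 10^8/5 = 3.064 × 10^6 m/s
T = 2πr/v = 3.876 × 10^-16 s = 387.6 as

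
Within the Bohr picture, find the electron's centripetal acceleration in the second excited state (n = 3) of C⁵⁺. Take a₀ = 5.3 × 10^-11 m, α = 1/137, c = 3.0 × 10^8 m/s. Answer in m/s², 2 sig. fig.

2.4 × 10^23 m/s²

r = n²a₀/Z = 8.0 × 10^-11 m, v = Zαc/n = 4.4 × 10^6 m/s
a = v²/r = (4.4 × 10^6)² / 8.0 × 10^-11 = 2.4 × 10^23 m/s²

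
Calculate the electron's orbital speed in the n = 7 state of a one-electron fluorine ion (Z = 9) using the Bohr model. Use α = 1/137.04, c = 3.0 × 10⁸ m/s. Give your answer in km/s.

v_n = Zαc/n = 9 × 0.0073 × 3.0 × 10⁸ / 7
    = 2800 km/s

2800 km/s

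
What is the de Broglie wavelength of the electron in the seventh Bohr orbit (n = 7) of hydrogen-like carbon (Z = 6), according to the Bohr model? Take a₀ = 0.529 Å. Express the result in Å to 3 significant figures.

The Bohr quantisation condition is nλ = 2πr_n.
r_n = n²a₀/Z = 4.32 Å
λ = 2πr_n/n = 2π·4.32/7 = 3.88 Å

3.88 Å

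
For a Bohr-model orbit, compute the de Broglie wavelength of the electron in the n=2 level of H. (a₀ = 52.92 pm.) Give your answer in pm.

665.0 pm

The Bohr quantisation condition is nλ = 2πr_n.
r_n = n²a₀/Z = 211.7 pm
λ = 2πr_n/n = 2π·211.7/2 = 665.0 pm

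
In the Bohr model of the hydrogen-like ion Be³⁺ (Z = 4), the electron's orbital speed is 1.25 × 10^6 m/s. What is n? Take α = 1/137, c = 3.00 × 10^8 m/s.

v_n = Zαc/n ⇒ n = Zαc/v = 4 × 0.00730 × 3.00 × 10^8 / 1.25 × 10^6 ≈ 7.01
n = 7

7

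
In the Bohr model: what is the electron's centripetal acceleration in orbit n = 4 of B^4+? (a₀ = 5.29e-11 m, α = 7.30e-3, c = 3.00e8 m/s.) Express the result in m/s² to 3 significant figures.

r = n²a₀/Z = 1.69e-10 m, v = Zαc/n = 2.74e6 m/s
a = v²/r = (2.74e6)² / 1.69e-10 = 4.43e22 m/s²

4.43e22 m/s²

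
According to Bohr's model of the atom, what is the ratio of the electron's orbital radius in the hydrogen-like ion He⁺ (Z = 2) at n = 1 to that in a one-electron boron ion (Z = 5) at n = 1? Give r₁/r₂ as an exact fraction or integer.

r ∝ Z^-1 · n^2
r₁/r₂ = (2/5)^-1 · (1/1)^2 = 5/2

5/2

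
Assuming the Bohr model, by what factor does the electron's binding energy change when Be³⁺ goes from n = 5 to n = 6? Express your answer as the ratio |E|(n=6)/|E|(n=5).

|E| ∝ Z^2 · n^-2; with Z fixed, |E| ∝ n^-2.
|E|(n=6)/|E|(n=5) = (6/5)^-2 = 25/36

25/36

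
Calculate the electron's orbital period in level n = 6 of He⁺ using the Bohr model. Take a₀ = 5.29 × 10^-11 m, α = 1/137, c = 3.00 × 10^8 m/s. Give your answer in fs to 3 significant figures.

r = n²a₀/Z = 6²·5.29 × 10^-11/2 = 9.52 × 10^-10 m
v = Zαc/n = 2·0.00730·3.00 × 10^8/6 = 7.30 × 10^5 m/s
T = 2πr/v = 8.20 × 10^-15 s = 8.20 fs

8.20 fs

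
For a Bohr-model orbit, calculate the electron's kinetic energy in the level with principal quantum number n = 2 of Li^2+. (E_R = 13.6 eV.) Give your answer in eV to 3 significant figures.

For a Coulomb orbit the virial theorem gives K = −E_n.
E_n = −E_R·Z²/n², so K = E_R·Z²/n² = 13.6 × 3²/2² = 30.6 eV

30.6 eV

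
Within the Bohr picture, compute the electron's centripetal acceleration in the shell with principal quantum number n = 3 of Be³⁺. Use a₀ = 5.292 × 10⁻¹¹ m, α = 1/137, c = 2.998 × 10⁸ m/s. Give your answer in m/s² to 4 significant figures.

r = n²a₀/Z = 1.191 × 10⁻¹⁰ m, v = Zαc/n = 2.918 × 10⁶ m/s
a = v²/r = (2.918 × 10⁶)² / 1.191 × 10⁻¹⁰ = 7.150 × 10²² m/s²

7.150 × 10²² m/s²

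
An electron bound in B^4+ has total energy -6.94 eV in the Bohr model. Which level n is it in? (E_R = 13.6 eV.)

E_n = −E_R Z²/n² ⇒ n² = E_R Z²/(−E_n) = 13.6 × 5² / 6.94 ≈ 48.99
n = 7

7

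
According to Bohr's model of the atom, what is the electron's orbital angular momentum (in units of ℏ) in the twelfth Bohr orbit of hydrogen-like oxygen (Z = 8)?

L_n = nℏ, so L/ℏ = n = 12.

12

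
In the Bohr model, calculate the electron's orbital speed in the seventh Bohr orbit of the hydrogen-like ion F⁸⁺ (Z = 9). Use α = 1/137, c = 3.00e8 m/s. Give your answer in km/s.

2820 km/s

v_n = Zαc/n = 9 × 0.00730 × 3.00e8 / 7
    = 2820 km/s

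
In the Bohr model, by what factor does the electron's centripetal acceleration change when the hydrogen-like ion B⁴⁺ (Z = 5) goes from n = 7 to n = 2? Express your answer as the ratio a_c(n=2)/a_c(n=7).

2401/16

a_c ∝ Z^3 · n^-4; with Z fixed, a_c ∝ n^-4.
a_c(n=2)/a_c(n=7) = (2/7)^-4 = 2401/16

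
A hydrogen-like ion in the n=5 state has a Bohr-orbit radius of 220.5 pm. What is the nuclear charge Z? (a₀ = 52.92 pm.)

r_n = n²a₀/Z ⇒ Z = n²a₀/r = 5² × 52.92 / 220.5 ≈ 6.00
Z = 6

6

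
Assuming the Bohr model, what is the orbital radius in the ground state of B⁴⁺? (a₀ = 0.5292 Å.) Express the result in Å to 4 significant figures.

r_n = n²a₀/Z = 1² × 0.5292 / 5
    = 1 × 0.5292 / 5 = 0.1058 Å

0.1058 Å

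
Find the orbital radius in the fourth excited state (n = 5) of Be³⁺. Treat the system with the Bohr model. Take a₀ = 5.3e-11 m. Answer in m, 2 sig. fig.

r_n = n²a₀/Z = 5² × 5.3e-11 / 4
    = 25 × 5.3e-11 / 4 = 3.3e-10 m

3.3e-10 m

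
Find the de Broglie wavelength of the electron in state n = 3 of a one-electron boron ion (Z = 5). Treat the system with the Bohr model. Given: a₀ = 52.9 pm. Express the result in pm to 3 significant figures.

199 pm

The Bohr quantisation condition is nλ = 2πr_n.
r_n = n²a₀/Z = 95.2 pm
λ = 2πr_n/n = 2π·95.2/3 = 199 pm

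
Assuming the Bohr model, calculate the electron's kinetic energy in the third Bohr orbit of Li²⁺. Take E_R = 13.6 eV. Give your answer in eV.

For a Coulomb orbit the virial theorem gives K = −E_n.
E_n = −E_R·Z²/n², so K = E_R·Z²/n² = 13.6 × 3²/3² = 13.6 eV

13.6 eV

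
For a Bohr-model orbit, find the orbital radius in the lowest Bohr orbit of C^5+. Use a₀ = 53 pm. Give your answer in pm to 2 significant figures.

8.8 pm

r_n = n²a₀/Z = 1² × 53 / 6
    = 1 × 53 / 6 = 8.8 pm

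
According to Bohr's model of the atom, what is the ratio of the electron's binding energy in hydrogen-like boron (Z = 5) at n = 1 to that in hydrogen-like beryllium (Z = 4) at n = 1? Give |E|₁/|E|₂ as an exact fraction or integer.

25/16

|E| ∝ Z^2 · n^-2
|E|₁/|E|₂ = (5/4)^2 · (1/1)^-2 = 25/16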